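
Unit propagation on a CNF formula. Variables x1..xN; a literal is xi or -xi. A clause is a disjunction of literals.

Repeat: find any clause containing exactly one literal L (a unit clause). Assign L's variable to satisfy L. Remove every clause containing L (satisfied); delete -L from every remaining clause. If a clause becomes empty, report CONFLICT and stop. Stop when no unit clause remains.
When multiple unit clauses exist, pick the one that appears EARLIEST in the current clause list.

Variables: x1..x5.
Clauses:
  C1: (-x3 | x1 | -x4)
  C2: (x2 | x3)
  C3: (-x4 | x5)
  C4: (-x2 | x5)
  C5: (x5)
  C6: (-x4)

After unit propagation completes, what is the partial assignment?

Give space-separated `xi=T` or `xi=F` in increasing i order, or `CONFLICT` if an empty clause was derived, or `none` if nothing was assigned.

Answer: x4=F x5=T

Derivation:
unit clause [5] forces x5=T; simplify:
  satisfied 3 clause(s); 3 remain; assigned so far: [5]
unit clause [-4] forces x4=F; simplify:
  satisfied 2 clause(s); 1 remain; assigned so far: [4, 5]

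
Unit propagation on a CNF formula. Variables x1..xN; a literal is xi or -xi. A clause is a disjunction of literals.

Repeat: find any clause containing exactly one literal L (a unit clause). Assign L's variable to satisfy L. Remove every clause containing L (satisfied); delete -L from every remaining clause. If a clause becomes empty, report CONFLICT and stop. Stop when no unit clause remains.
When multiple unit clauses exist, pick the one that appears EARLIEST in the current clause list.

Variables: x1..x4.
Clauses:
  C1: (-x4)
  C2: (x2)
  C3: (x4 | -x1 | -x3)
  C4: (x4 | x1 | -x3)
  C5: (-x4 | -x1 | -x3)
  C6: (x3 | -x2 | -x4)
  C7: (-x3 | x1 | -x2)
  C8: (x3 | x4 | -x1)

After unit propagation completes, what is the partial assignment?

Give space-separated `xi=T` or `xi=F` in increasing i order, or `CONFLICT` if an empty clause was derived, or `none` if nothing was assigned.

unit clause [-4] forces x4=F; simplify:
  drop 4 from [4, -1, -3] -> [-1, -3]
  drop 4 from [4, 1, -3] -> [1, -3]
  drop 4 from [3, 4, -1] -> [3, -1]
  satisfied 3 clause(s); 5 remain; assigned so far: [4]
unit clause [2] forces x2=T; simplify:
  drop -2 from [-3, 1, -2] -> [-3, 1]
  satisfied 1 clause(s); 4 remain; assigned so far: [2, 4]

Answer: x2=T x4=F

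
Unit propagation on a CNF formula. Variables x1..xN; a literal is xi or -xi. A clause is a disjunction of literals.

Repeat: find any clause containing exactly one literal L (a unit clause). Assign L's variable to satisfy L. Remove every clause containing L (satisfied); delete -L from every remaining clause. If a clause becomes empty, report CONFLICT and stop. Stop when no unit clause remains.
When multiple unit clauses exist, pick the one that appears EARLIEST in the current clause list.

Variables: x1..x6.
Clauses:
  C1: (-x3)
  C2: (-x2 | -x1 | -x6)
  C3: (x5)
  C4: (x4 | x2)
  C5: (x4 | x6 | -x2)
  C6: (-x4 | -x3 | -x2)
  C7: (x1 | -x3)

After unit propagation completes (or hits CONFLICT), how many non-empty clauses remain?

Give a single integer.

Answer: 3

Derivation:
unit clause [-3] forces x3=F; simplify:
  satisfied 3 clause(s); 4 remain; assigned so far: [3]
unit clause [5] forces x5=T; simplify:
  satisfied 1 clause(s); 3 remain; assigned so far: [3, 5]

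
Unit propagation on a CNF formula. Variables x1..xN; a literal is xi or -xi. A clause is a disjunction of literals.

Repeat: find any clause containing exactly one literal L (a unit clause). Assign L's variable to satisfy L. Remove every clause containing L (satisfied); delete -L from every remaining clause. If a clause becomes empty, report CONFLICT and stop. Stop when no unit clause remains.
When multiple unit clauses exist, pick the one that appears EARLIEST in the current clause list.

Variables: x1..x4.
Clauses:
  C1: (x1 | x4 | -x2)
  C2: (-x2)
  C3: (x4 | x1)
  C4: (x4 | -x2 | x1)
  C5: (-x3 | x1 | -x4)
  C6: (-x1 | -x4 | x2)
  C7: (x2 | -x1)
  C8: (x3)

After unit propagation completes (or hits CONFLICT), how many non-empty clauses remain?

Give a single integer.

unit clause [-2] forces x2=F; simplify:
  drop 2 from [-1, -4, 2] -> [-1, -4]
  drop 2 from [2, -1] -> [-1]
  satisfied 3 clause(s); 5 remain; assigned so far: [2]
unit clause [-1] forces x1=F; simplify:
  drop 1 from [4, 1] -> [4]
  drop 1 from [-3, 1, -4] -> [-3, -4]
  satisfied 2 clause(s); 3 remain; assigned so far: [1, 2]
unit clause [4] forces x4=T; simplify:
  drop -4 from [-3, -4] -> [-3]
  satisfied 1 clause(s); 2 remain; assigned so far: [1, 2, 4]
unit clause [-3] forces x3=F; simplify:
  drop 3 from [3] -> [] (empty!)
  satisfied 1 clause(s); 1 remain; assigned so far: [1, 2, 3, 4]
CONFLICT (empty clause)

Answer: 0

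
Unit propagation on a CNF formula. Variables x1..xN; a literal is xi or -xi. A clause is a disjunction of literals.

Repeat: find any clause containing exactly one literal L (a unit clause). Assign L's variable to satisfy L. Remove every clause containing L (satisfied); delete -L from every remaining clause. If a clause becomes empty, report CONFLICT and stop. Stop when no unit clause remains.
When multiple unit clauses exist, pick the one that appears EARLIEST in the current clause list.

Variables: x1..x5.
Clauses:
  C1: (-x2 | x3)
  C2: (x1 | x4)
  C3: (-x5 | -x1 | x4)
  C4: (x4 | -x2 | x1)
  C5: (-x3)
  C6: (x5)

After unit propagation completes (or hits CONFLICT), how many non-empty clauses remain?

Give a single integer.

unit clause [-3] forces x3=F; simplify:
  drop 3 from [-2, 3] -> [-2]
  satisfied 1 clause(s); 5 remain; assigned so far: [3]
unit clause [-2] forces x2=F; simplify:
  satisfied 2 clause(s); 3 remain; assigned so far: [2, 3]
unit clause [5] forces x5=T; simplify:
  drop -5 from [-5, -1, 4] -> [-1, 4]
  satisfied 1 clause(s); 2 remain; assigned so far: [2, 3, 5]

Answer: 2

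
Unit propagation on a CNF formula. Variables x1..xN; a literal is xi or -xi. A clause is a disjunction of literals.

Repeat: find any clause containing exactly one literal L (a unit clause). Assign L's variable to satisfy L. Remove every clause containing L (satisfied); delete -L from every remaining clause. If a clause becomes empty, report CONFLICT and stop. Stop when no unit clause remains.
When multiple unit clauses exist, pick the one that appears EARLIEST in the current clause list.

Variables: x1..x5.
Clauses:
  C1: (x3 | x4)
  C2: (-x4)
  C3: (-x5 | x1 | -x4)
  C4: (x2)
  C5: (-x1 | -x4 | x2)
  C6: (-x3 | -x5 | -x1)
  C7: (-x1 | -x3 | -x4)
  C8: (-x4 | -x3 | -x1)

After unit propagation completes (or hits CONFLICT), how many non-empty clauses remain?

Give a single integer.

unit clause [-4] forces x4=F; simplify:
  drop 4 from [3, 4] -> [3]
  satisfied 5 clause(s); 3 remain; assigned so far: [4]
unit clause [3] forces x3=T; simplify:
  drop -3 from [-3, -5, -1] -> [-5, -1]
  satisfied 1 clause(s); 2 remain; assigned so far: [3, 4]
unit clause [2] forces x2=T; simplify:
  satisfied 1 clause(s); 1 remain; assigned so far: [2, 3, 4]

Answer: 1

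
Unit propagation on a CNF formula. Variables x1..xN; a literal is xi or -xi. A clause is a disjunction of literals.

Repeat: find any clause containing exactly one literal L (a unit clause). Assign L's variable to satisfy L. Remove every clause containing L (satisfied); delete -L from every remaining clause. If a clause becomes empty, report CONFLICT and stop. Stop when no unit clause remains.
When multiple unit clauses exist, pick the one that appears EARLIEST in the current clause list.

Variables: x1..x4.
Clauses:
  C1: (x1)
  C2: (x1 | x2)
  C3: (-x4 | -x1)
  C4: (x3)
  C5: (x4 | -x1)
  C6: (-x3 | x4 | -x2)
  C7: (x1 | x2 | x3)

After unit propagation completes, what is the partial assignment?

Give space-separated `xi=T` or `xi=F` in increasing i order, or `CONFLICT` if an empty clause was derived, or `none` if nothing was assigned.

unit clause [1] forces x1=T; simplify:
  drop -1 from [-4, -1] -> [-4]
  drop -1 from [4, -1] -> [4]
  satisfied 3 clause(s); 4 remain; assigned so far: [1]
unit clause [-4] forces x4=F; simplify:
  drop 4 from [4] -> [] (empty!)
  drop 4 from [-3, 4, -2] -> [-3, -2]
  satisfied 1 clause(s); 3 remain; assigned so far: [1, 4]
CONFLICT (empty clause)

Answer: CONFLICT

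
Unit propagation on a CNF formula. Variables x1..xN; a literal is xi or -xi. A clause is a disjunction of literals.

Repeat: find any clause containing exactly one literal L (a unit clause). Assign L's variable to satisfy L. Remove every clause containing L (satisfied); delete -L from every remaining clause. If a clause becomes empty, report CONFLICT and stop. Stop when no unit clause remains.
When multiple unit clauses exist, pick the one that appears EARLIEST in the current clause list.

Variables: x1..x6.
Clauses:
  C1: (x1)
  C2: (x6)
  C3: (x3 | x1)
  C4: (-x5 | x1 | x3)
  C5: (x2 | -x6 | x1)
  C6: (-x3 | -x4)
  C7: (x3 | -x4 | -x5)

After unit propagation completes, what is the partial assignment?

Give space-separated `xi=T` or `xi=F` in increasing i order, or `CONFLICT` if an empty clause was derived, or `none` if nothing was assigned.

Answer: x1=T x6=T

Derivation:
unit clause [1] forces x1=T; simplify:
  satisfied 4 clause(s); 3 remain; assigned so far: [1]
unit clause [6] forces x6=T; simplify:
  satisfied 1 clause(s); 2 remain; assigned so far: [1, 6]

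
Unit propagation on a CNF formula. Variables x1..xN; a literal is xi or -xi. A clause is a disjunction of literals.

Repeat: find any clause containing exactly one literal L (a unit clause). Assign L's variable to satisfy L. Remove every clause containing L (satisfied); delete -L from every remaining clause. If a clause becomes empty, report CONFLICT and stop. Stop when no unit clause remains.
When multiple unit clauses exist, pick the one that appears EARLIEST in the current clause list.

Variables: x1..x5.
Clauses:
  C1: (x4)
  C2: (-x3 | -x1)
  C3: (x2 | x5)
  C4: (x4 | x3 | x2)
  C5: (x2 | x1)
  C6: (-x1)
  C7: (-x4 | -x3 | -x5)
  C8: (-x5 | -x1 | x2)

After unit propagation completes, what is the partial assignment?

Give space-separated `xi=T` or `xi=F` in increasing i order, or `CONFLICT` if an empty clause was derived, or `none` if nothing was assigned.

unit clause [4] forces x4=T; simplify:
  drop -4 from [-4, -3, -5] -> [-3, -5]
  satisfied 2 clause(s); 6 remain; assigned so far: [4]
unit clause [-1] forces x1=F; simplify:
  drop 1 from [2, 1] -> [2]
  satisfied 3 clause(s); 3 remain; assigned so far: [1, 4]
unit clause [2] forces x2=T; simplify:
  satisfied 2 clause(s); 1 remain; assigned so far: [1, 2, 4]

Answer: x1=F x2=T x4=T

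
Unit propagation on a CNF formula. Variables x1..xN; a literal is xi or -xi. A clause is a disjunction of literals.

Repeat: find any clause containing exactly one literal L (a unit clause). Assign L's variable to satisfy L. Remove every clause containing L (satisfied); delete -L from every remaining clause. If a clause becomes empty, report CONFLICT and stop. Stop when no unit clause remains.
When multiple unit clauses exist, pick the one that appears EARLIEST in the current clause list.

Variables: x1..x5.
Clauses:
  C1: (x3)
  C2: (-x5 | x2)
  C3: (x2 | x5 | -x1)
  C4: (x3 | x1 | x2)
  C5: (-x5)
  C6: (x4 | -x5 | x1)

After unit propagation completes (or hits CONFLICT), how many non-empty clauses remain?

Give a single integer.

unit clause [3] forces x3=T; simplify:
  satisfied 2 clause(s); 4 remain; assigned so far: [3]
unit clause [-5] forces x5=F; simplify:
  drop 5 from [2, 5, -1] -> [2, -1]
  satisfied 3 clause(s); 1 remain; assigned so far: [3, 5]

Answer: 1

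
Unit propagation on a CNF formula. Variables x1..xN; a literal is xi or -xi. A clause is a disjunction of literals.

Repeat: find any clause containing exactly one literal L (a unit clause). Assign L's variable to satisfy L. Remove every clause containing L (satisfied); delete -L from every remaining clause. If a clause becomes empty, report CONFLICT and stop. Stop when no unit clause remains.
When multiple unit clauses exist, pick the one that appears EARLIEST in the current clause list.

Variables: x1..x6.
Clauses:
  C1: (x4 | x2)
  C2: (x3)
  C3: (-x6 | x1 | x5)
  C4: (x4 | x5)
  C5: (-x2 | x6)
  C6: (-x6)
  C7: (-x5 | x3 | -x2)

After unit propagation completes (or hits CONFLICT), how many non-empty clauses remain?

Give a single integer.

unit clause [3] forces x3=T; simplify:
  satisfied 2 clause(s); 5 remain; assigned so far: [3]
unit clause [-6] forces x6=F; simplify:
  drop 6 from [-2, 6] -> [-2]
  satisfied 2 clause(s); 3 remain; assigned so far: [3, 6]
unit clause [-2] forces x2=F; simplify:
  drop 2 from [4, 2] -> [4]
  satisfied 1 clause(s); 2 remain; assigned so far: [2, 3, 6]
unit clause [4] forces x4=T; simplify:
  satisfied 2 clause(s); 0 remain; assigned so far: [2, 3, 4, 6]

Answer: 0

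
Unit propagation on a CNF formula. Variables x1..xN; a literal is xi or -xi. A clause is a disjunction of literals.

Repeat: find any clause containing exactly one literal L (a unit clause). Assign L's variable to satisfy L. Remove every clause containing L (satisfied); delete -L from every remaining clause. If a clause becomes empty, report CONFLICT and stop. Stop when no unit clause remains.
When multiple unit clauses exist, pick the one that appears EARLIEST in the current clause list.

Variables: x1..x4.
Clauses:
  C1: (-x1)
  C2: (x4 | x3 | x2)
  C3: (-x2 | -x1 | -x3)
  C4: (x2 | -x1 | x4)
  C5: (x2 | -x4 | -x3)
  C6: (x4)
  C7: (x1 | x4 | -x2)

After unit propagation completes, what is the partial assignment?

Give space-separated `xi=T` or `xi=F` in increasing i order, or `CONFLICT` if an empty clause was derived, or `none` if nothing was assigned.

unit clause [-1] forces x1=F; simplify:
  drop 1 from [1, 4, -2] -> [4, -2]
  satisfied 3 clause(s); 4 remain; assigned so far: [1]
unit clause [4] forces x4=T; simplify:
  drop -4 from [2, -4, -3] -> [2, -3]
  satisfied 3 clause(s); 1 remain; assigned so far: [1, 4]

Answer: x1=F x4=T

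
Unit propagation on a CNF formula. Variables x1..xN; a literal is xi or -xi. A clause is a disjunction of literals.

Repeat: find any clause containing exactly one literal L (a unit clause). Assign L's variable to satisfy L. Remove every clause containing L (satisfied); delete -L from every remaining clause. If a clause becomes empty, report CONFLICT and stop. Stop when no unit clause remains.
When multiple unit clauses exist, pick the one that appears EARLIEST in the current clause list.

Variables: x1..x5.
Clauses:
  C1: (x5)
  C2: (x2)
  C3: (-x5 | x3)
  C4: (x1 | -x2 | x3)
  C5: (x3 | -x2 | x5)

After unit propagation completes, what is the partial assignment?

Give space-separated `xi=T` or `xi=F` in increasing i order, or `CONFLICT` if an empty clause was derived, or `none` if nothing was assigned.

unit clause [5] forces x5=T; simplify:
  drop -5 from [-5, 3] -> [3]
  satisfied 2 clause(s); 3 remain; assigned so far: [5]
unit clause [2] forces x2=T; simplify:
  drop -2 from [1, -2, 3] -> [1, 3]
  satisfied 1 clause(s); 2 remain; assigned so far: [2, 5]
unit clause [3] forces x3=T; simplify:
  satisfied 2 clause(s); 0 remain; assigned so far: [2, 3, 5]

Answer: x2=T x3=T x5=T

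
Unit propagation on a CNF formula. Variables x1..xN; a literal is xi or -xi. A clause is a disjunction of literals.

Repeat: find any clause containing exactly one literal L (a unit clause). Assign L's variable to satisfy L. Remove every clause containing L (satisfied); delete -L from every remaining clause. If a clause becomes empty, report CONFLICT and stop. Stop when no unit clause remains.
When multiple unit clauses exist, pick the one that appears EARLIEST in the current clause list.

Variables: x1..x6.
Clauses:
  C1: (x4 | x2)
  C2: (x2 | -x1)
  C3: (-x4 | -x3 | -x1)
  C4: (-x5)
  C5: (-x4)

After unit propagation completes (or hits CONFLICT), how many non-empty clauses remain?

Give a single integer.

unit clause [-5] forces x5=F; simplify:
  satisfied 1 clause(s); 4 remain; assigned so far: [5]
unit clause [-4] forces x4=F; simplify:
  drop 4 from [4, 2] -> [2]
  satisfied 2 clause(s); 2 remain; assigned so far: [4, 5]
unit clause [2] forces x2=T; simplify:
  satisfied 2 clause(s); 0 remain; assigned so far: [2, 4, 5]

Answer: 0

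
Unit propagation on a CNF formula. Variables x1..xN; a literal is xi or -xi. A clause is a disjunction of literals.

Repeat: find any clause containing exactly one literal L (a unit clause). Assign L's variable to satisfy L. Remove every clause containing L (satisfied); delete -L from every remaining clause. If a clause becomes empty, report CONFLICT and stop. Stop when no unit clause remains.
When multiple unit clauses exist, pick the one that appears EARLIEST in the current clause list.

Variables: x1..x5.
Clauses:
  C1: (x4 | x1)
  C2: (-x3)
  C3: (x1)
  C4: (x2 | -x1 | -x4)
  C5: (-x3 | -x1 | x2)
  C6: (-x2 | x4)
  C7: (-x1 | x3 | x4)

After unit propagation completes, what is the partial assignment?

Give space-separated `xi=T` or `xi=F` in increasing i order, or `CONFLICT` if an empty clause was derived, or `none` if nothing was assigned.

unit clause [-3] forces x3=F; simplify:
  drop 3 from [-1, 3, 4] -> [-1, 4]
  satisfied 2 clause(s); 5 remain; assigned so far: [3]
unit clause [1] forces x1=T; simplify:
  drop -1 from [2, -1, -4] -> [2, -4]
  drop -1 from [-1, 4] -> [4]
  satisfied 2 clause(s); 3 remain; assigned so far: [1, 3]
unit clause [4] forces x4=T; simplify:
  drop -4 from [2, -4] -> [2]
  satisfied 2 clause(s); 1 remain; assigned so far: [1, 3, 4]
unit clause [2] forces x2=T; simplify:
  satisfied 1 clause(s); 0 remain; assigned so far: [1, 2, 3, 4]

Answer: x1=T x2=T x3=F x4=T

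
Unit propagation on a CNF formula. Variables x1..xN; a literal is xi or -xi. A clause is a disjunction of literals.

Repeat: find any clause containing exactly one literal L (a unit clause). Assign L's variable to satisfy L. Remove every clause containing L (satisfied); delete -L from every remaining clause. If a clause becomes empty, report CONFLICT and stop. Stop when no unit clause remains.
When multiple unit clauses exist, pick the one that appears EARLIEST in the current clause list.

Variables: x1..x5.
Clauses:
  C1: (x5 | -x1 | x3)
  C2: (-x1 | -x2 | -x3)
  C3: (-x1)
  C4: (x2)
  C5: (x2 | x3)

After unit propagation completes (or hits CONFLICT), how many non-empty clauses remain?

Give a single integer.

Answer: 0

Derivation:
unit clause [-1] forces x1=F; simplify:
  satisfied 3 clause(s); 2 remain; assigned so far: [1]
unit clause [2] forces x2=T; simplify:
  satisfied 2 clause(s); 0 remain; assigned so far: [1, 2]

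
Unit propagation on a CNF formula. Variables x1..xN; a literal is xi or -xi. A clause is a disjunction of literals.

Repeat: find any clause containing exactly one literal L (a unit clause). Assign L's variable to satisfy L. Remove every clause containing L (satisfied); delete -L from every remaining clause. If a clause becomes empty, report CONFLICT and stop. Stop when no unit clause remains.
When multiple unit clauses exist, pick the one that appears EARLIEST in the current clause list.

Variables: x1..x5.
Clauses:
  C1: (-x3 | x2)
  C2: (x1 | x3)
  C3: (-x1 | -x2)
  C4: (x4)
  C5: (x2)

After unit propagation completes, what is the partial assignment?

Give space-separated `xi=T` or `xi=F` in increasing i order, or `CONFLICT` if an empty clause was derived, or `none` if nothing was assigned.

Answer: x1=F x2=T x3=T x4=T

Derivation:
unit clause [4] forces x4=T; simplify:
  satisfied 1 clause(s); 4 remain; assigned so far: [4]
unit clause [2] forces x2=T; simplify:
  drop -2 from [-1, -2] -> [-1]
  satisfied 2 clause(s); 2 remain; assigned so far: [2, 4]
unit clause [-1] forces x1=F; simplify:
  drop 1 from [1, 3] -> [3]
  satisfied 1 clause(s); 1 remain; assigned so far: [1, 2, 4]
unit clause [3] forces x3=T; simplify:
  satisfied 1 clause(s); 0 remain; assigned so far: [1, 2, 3, 4]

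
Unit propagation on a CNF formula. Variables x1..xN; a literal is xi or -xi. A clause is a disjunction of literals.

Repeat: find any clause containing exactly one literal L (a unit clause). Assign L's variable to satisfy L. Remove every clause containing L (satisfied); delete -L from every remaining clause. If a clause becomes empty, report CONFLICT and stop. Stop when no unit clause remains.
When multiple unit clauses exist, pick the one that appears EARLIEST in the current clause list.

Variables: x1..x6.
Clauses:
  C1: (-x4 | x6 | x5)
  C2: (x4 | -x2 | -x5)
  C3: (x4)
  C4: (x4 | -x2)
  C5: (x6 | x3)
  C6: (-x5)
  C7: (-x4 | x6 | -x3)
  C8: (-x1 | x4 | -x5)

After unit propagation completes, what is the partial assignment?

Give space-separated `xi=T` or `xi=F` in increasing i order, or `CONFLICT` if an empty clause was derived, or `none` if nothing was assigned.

Answer: x4=T x5=F x6=T

Derivation:
unit clause [4] forces x4=T; simplify:
  drop -4 from [-4, 6, 5] -> [6, 5]
  drop -4 from [-4, 6, -3] -> [6, -3]
  satisfied 4 clause(s); 4 remain; assigned so far: [4]
unit clause [-5] forces x5=F; simplify:
  drop 5 from [6, 5] -> [6]
  satisfied 1 clause(s); 3 remain; assigned so far: [4, 5]
unit clause [6] forces x6=T; simplify:
  satisfied 3 clause(s); 0 remain; assigned so far: [4, 5, 6]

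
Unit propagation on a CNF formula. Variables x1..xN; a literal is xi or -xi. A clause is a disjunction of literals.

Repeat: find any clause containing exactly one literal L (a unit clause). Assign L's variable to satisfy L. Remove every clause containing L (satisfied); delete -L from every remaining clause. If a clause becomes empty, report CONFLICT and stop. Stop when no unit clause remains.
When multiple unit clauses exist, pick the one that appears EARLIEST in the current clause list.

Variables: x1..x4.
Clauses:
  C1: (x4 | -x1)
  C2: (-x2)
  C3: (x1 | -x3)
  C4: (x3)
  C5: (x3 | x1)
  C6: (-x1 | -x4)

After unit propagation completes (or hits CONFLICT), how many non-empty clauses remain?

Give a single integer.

unit clause [-2] forces x2=F; simplify:
  satisfied 1 clause(s); 5 remain; assigned so far: [2]
unit clause [3] forces x3=T; simplify:
  drop -3 from [1, -3] -> [1]
  satisfied 2 clause(s); 3 remain; assigned so far: [2, 3]
unit clause [1] forces x1=T; simplify:
  drop -1 from [4, -1] -> [4]
  drop -1 from [-1, -4] -> [-4]
  satisfied 1 clause(s); 2 remain; assigned so far: [1, 2, 3]
unit clause [4] forces x4=T; simplify:
  drop -4 from [-4] -> [] (empty!)
  satisfied 1 clause(s); 1 remain; assigned so far: [1, 2, 3, 4]
CONFLICT (empty clause)

Answer: 0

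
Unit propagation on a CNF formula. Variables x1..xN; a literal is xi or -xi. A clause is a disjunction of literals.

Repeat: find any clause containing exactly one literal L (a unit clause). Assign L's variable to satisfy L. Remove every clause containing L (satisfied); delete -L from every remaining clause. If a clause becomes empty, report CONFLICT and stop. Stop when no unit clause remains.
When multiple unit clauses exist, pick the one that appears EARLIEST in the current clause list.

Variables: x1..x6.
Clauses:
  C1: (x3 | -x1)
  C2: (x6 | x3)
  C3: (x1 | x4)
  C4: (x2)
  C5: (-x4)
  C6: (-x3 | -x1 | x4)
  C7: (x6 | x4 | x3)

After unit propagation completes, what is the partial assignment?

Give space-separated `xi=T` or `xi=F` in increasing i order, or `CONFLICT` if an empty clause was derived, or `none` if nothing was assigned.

Answer: CONFLICT

Derivation:
unit clause [2] forces x2=T; simplify:
  satisfied 1 clause(s); 6 remain; assigned so far: [2]
unit clause [-4] forces x4=F; simplify:
  drop 4 from [1, 4] -> [1]
  drop 4 from [-3, -1, 4] -> [-3, -1]
  drop 4 from [6, 4, 3] -> [6, 3]
  satisfied 1 clause(s); 5 remain; assigned so far: [2, 4]
unit clause [1] forces x1=T; simplify:
  drop -1 from [3, -1] -> [3]
  drop -1 from [-3, -1] -> [-3]
  satisfied 1 clause(s); 4 remain; assigned so far: [1, 2, 4]
unit clause [3] forces x3=T; simplify:
  drop -3 from [-3] -> [] (empty!)
  satisfied 3 clause(s); 1 remain; assigned so far: [1, 2, 3, 4]
CONFLICT (empty clause)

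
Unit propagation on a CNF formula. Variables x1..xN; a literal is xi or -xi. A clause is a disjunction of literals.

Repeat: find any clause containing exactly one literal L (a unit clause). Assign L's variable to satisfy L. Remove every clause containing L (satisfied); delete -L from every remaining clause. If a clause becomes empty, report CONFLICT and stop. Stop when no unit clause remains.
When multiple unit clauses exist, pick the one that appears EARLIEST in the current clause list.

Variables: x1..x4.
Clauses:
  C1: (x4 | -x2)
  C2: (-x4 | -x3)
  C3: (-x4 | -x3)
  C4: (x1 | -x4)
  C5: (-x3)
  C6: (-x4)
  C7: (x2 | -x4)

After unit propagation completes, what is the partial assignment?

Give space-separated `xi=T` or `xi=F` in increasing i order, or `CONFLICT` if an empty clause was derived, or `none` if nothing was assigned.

unit clause [-3] forces x3=F; simplify:
  satisfied 3 clause(s); 4 remain; assigned so far: [3]
unit clause [-4] forces x4=F; simplify:
  drop 4 from [4, -2] -> [-2]
  satisfied 3 clause(s); 1 remain; assigned so far: [3, 4]
unit clause [-2] forces x2=F; simplify:
  satisfied 1 clause(s); 0 remain; assigned so far: [2, 3, 4]

Answer: x2=F x3=F x4=F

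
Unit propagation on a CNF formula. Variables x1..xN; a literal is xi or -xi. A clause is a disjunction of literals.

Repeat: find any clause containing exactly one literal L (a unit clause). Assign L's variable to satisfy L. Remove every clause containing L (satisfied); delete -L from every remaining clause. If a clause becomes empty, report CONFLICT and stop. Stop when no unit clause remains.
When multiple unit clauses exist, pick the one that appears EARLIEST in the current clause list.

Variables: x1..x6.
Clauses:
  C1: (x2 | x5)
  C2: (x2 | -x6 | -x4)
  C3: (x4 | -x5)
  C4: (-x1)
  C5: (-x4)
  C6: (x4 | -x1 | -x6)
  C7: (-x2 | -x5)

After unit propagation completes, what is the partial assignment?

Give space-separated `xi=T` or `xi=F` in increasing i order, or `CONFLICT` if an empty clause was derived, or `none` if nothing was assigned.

Answer: x1=F x2=T x4=F x5=F

Derivation:
unit clause [-1] forces x1=F; simplify:
  satisfied 2 clause(s); 5 remain; assigned so far: [1]
unit clause [-4] forces x4=F; simplify:
  drop 4 from [4, -5] -> [-5]
  satisfied 2 clause(s); 3 remain; assigned so far: [1, 4]
unit clause [-5] forces x5=F; simplify:
  drop 5 from [2, 5] -> [2]
  satisfied 2 clause(s); 1 remain; assigned so far: [1, 4, 5]
unit clause [2] forces x2=T; simplify:
  satisfied 1 clause(s); 0 remain; assigned so far: [1, 2, 4, 5]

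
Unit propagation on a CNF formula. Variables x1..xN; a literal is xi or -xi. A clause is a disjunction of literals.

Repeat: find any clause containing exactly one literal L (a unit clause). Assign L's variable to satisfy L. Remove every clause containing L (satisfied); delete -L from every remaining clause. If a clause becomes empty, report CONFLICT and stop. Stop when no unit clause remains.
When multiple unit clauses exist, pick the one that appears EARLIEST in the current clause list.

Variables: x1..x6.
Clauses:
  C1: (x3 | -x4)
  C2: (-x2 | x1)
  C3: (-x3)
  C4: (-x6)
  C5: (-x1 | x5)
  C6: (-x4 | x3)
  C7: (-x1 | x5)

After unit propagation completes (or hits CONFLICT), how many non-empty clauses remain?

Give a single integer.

Answer: 3

Derivation:
unit clause [-3] forces x3=F; simplify:
  drop 3 from [3, -4] -> [-4]
  drop 3 from [-4, 3] -> [-4]
  satisfied 1 clause(s); 6 remain; assigned so far: [3]
unit clause [-4] forces x4=F; simplify:
  satisfied 2 clause(s); 4 remain; assigned so far: [3, 4]
unit clause [-6] forces x6=F; simplify:
  satisfied 1 clause(s); 3 remain; assigned so far: [3, 4, 6]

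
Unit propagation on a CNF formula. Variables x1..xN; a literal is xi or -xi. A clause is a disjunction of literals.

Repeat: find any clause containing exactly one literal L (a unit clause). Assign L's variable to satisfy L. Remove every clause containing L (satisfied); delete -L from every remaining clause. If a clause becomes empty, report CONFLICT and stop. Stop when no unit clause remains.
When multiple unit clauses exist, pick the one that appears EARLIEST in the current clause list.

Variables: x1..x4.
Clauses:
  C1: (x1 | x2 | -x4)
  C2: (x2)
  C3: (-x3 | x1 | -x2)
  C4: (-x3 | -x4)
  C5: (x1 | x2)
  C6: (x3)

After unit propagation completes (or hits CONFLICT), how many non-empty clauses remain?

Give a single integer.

unit clause [2] forces x2=T; simplify:
  drop -2 from [-3, 1, -2] -> [-3, 1]
  satisfied 3 clause(s); 3 remain; assigned so far: [2]
unit clause [3] forces x3=T; simplify:
  drop -3 from [-3, 1] -> [1]
  drop -3 from [-3, -4] -> [-4]
  satisfied 1 clause(s); 2 remain; assigned so far: [2, 3]
unit clause [1] forces x1=T; simplify:
  satisfied 1 clause(s); 1 remain; assigned so far: [1, 2, 3]
unit clause [-4] forces x4=F; simplify:
  satisfied 1 clause(s); 0 remain; assigned so far: [1, 2, 3, 4]

Answer: 0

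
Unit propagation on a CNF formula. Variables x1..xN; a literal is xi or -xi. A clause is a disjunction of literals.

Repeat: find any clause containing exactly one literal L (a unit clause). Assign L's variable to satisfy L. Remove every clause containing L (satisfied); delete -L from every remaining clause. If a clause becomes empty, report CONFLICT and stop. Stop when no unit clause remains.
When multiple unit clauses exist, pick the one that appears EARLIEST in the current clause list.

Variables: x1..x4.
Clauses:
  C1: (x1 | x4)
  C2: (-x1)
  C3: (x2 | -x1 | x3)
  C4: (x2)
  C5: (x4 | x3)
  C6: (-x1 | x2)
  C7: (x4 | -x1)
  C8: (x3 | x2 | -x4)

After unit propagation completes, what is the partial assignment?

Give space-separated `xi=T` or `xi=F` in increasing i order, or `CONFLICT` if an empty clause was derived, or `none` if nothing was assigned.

Answer: x1=F x2=T x4=T

Derivation:
unit clause [-1] forces x1=F; simplify:
  drop 1 from [1, 4] -> [4]
  satisfied 4 clause(s); 4 remain; assigned so far: [1]
unit clause [4] forces x4=T; simplify:
  drop -4 from [3, 2, -4] -> [3, 2]
  satisfied 2 clause(s); 2 remain; assigned so far: [1, 4]
unit clause [2] forces x2=T; simplify:
  satisfied 2 clause(s); 0 remain; assigned so far: [1, 2, 4]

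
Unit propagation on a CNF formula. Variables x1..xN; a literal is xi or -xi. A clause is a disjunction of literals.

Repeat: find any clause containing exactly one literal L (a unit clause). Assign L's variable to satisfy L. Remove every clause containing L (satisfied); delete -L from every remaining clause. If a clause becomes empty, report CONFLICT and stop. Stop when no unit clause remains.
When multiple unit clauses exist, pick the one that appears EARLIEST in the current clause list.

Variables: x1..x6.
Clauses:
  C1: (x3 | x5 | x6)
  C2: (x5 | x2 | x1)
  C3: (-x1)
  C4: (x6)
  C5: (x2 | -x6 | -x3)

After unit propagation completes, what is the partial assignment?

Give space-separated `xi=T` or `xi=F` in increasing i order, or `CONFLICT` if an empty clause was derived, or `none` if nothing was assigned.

Answer: x1=F x6=T

Derivation:
unit clause [-1] forces x1=F; simplify:
  drop 1 from [5, 2, 1] -> [5, 2]
  satisfied 1 clause(s); 4 remain; assigned so far: [1]
unit clause [6] forces x6=T; simplify:
  drop -6 from [2, -6, -3] -> [2, -3]
  satisfied 2 clause(s); 2 remain; assigned so far: [1, 6]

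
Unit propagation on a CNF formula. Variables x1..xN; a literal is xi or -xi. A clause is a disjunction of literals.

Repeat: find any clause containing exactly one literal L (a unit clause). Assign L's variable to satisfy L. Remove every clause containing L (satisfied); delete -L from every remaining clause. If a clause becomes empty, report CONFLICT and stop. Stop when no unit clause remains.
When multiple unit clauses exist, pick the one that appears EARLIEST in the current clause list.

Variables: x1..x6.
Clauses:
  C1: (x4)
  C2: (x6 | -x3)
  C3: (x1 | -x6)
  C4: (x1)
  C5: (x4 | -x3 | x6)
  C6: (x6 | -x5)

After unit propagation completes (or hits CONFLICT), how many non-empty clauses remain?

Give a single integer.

unit clause [4] forces x4=T; simplify:
  satisfied 2 clause(s); 4 remain; assigned so far: [4]
unit clause [1] forces x1=T; simplify:
  satisfied 2 clause(s); 2 remain; assigned so far: [1, 4]

Answer: 2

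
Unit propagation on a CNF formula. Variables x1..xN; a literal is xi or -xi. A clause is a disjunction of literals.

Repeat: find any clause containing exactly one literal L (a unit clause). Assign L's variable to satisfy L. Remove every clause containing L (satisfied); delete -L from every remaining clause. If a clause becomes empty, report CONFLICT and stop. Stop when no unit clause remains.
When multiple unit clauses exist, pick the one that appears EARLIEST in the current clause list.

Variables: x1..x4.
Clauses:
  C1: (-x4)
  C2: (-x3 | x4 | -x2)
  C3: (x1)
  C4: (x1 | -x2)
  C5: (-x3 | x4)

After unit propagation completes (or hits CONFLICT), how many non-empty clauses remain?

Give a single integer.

unit clause [-4] forces x4=F; simplify:
  drop 4 from [-3, 4, -2] -> [-3, -2]
  drop 4 from [-3, 4] -> [-3]
  satisfied 1 clause(s); 4 remain; assigned so far: [4]
unit clause [1] forces x1=T; simplify:
  satisfied 2 clause(s); 2 remain; assigned so far: [1, 4]
unit clause [-3] forces x3=F; simplify:
  satisfied 2 clause(s); 0 remain; assigned so far: [1, 3, 4]

Answer: 0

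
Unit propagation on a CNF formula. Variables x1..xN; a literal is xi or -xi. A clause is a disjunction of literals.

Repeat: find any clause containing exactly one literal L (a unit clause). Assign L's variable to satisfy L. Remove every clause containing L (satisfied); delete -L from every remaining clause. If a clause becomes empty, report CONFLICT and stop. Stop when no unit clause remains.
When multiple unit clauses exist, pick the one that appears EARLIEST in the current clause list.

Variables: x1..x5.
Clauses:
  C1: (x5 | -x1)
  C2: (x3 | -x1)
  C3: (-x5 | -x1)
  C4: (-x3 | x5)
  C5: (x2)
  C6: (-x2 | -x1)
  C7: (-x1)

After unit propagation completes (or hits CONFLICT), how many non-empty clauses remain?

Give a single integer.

Answer: 1

Derivation:
unit clause [2] forces x2=T; simplify:
  drop -2 from [-2, -1] -> [-1]
  satisfied 1 clause(s); 6 remain; assigned so far: [2]
unit clause [-1] forces x1=F; simplify:
  satisfied 5 clause(s); 1 remain; assigned so far: [1, 2]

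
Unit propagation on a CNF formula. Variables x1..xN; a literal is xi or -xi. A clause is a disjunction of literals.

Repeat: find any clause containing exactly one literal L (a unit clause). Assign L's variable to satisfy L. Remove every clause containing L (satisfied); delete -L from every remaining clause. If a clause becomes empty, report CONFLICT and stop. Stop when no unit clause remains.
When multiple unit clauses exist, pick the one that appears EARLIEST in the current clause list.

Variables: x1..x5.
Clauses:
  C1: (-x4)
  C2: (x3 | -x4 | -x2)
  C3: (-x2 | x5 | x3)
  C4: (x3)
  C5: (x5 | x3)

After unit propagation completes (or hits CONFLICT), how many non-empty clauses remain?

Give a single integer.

Answer: 0

Derivation:
unit clause [-4] forces x4=F; simplify:
  satisfied 2 clause(s); 3 remain; assigned so far: [4]
unit clause [3] forces x3=T; simplify:
  satisfied 3 clause(s); 0 remain; assigned so far: [3, 4]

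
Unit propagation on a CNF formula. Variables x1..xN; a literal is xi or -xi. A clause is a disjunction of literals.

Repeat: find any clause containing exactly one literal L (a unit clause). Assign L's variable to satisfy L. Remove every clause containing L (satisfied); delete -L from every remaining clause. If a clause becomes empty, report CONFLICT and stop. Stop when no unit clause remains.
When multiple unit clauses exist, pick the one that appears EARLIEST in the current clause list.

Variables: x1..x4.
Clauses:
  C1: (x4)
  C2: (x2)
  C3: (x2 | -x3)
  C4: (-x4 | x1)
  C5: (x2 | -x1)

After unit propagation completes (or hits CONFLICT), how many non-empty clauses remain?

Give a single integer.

Answer: 0

Derivation:
unit clause [4] forces x4=T; simplify:
  drop -4 from [-4, 1] -> [1]
  satisfied 1 clause(s); 4 remain; assigned so far: [4]
unit clause [2] forces x2=T; simplify:
  satisfied 3 clause(s); 1 remain; assigned so far: [2, 4]
unit clause [1] forces x1=T; simplify:
  satisfied 1 clause(s); 0 remain; assigned so far: [1, 2, 4]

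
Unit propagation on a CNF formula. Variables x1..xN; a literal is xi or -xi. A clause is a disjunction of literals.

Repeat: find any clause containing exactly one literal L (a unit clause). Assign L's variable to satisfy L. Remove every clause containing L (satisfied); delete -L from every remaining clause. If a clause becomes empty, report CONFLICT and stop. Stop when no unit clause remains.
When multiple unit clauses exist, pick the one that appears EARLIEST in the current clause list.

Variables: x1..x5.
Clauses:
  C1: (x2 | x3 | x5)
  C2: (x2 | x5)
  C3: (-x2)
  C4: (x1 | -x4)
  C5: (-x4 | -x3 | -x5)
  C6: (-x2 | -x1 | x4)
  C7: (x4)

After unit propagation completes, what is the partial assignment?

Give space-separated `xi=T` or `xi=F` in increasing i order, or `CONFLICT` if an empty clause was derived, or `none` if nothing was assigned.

unit clause [-2] forces x2=F; simplify:
  drop 2 from [2, 3, 5] -> [3, 5]
  drop 2 from [2, 5] -> [5]
  satisfied 2 clause(s); 5 remain; assigned so far: [2]
unit clause [5] forces x5=T; simplify:
  drop -5 from [-4, -3, -5] -> [-4, -3]
  satisfied 2 clause(s); 3 remain; assigned so far: [2, 5]
unit clause [4] forces x4=T; simplify:
  drop -4 from [1, -4] -> [1]
  drop -4 from [-4, -3] -> [-3]
  satisfied 1 clause(s); 2 remain; assigned so far: [2, 4, 5]
unit clause [1] forces x1=T; simplify:
  satisfied 1 clause(s); 1 remain; assigned so far: [1, 2, 4, 5]
unit clause [-3] forces x3=F; simplify:
  satisfied 1 clause(s); 0 remain; assigned so far: [1, 2, 3, 4, 5]

Answer: x1=T x2=F x3=F x4=T x5=T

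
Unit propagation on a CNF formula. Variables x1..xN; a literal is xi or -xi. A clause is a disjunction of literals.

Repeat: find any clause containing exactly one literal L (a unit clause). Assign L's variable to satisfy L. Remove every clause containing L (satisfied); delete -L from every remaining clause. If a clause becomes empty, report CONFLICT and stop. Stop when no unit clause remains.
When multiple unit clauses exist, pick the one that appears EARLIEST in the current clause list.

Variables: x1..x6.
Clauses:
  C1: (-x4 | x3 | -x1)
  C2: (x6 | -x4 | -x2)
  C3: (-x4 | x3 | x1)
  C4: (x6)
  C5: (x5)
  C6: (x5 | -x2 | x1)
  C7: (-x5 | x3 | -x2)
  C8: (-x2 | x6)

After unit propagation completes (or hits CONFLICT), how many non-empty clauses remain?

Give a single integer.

Answer: 3

Derivation:
unit clause [6] forces x6=T; simplify:
  satisfied 3 clause(s); 5 remain; assigned so far: [6]
unit clause [5] forces x5=T; simplify:
  drop -5 from [-5, 3, -2] -> [3, -2]
  satisfied 2 clause(s); 3 remain; assigned so far: [5, 6]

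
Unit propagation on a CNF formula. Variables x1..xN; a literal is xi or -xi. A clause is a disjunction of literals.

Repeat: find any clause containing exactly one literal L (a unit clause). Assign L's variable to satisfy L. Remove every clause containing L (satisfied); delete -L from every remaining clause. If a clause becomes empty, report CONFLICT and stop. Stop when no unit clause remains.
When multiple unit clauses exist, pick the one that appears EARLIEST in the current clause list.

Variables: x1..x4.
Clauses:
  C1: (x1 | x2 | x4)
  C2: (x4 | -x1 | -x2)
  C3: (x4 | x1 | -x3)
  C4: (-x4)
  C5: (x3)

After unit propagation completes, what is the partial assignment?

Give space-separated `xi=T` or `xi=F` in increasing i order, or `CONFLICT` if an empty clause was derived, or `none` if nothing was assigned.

Answer: x1=T x2=F x3=T x4=F

Derivation:
unit clause [-4] forces x4=F; simplify:
  drop 4 from [1, 2, 4] -> [1, 2]
  drop 4 from [4, -1, -2] -> [-1, -2]
  drop 4 from [4, 1, -3] -> [1, -3]
  satisfied 1 clause(s); 4 remain; assigned so far: [4]
unit clause [3] forces x3=T; simplify:
  drop -3 from [1, -3] -> [1]
  satisfied 1 clause(s); 3 remain; assigned so far: [3, 4]
unit clause [1] forces x1=T; simplify:
  drop -1 from [-1, -2] -> [-2]
  satisfied 2 clause(s); 1 remain; assigned so far: [1, 3, 4]
unit clause [-2] forces x2=F; simplify:
  satisfied 1 clause(s); 0 remain; assigned so far: [1, 2, 3, 4]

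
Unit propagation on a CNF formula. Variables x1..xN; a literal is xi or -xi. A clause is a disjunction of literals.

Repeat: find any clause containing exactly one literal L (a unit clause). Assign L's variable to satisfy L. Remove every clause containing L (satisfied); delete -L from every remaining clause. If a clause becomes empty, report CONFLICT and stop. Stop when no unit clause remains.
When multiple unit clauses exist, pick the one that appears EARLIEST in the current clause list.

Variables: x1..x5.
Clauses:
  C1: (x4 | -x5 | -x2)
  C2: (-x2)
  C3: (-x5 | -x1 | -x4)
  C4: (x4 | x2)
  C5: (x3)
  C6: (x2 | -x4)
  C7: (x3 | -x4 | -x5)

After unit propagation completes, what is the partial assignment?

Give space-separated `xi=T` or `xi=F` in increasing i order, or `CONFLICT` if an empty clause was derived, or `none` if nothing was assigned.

Answer: CONFLICT

Derivation:
unit clause [-2] forces x2=F; simplify:
  drop 2 from [4, 2] -> [4]
  drop 2 from [2, -4] -> [-4]
  satisfied 2 clause(s); 5 remain; assigned so far: [2]
unit clause [4] forces x4=T; simplify:
  drop -4 from [-5, -1, -4] -> [-5, -1]
  drop -4 from [-4] -> [] (empty!)
  drop -4 from [3, -4, -5] -> [3, -5]
  satisfied 1 clause(s); 4 remain; assigned so far: [2, 4]
CONFLICT (empty clause)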